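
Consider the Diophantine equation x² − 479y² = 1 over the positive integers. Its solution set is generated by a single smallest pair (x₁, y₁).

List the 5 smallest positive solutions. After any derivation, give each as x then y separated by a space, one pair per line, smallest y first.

2989440 136591
17873503027199 816661198080
106863529779256567680 4882719303976413809
638924220926583633867571201 29193192792157684333155840
3820051246013425493328364845667200 174542596521170852986514812245391

[21; 1,7,1,3,2,21,2,3,1,7,1,42] for √479; ℓ=12 ⇒ convergent index 11
k=0  a_k=21  p_k/q_k = 21/1
…
k=4  a_k=3  p_k/q_k = 766/35
…
k=8  a_k=3  p_k/q_k = 264712/12095
k=9  a_k=1  p_k/q_k = 340591/15562
k=10  a_k=7  p_k/q_k = 2648849/121029
k=11  a_k=1  p_k/q_k = 2989440/136591
(x₁, y₁) = (2989440, 136591);  2989440² − 479·136591² = 1 ✓
k=2:  x_2 = 2989440·2989440+479·136591·136591 = 17873503027199,  y_2 = 2989440·136591+136591·2989440 = 816661198080
k=3:  x_3 = 2989440·17873503027199+479·136591·816661198080 = 106863529779256567680,  y_3 = 2989440·816661198080+136591·17873503027199 = 4882719303976413809
k=4:  x_4 = 2989440·106863529779256567680+479·136591·4882719303976413809 = 638924220926583633867571201,  y_4 = 2989440·4882719303976413809+136591·106863529779256567680 = 29193192792157684333155840
k=5:  x_5 = 2989440·638924220926583633867571201+479·136591·29193192792157684333155840 = 3820051246013425493328364845667200,  y_5 = 2989440·29193192792157684333155840+136591·638924220926583633867571201 = 174542596521170852986514812245391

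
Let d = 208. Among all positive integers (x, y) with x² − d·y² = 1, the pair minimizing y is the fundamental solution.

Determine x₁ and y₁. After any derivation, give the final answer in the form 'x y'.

√208 = [14; 2,2,1,2,2,28, …], period ℓ=6 (even) → k=5
a_0=14:  p_0=14·1+0=14,  q_0=14·0+1=1
…
a_2=2:  p_2=2·29+14=72,  q_2=2·2+1=5
a_3=1:  p_3=1·72+29=101,  q_3=1·5+2=7
a_4=2:  p_4=2·101+72=274,  q_4=2·7+5=19
a_5=2:  p_5=2·274+101=649,  q_5=2·19+7=45
fundamental: x₁=649, y₁=45  (since 421201 − 208·2025 = 1)

649 45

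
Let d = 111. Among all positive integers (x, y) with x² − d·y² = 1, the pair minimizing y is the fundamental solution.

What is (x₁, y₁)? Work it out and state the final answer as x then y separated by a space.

[10; 1,1,6,1,1,20] for √111; ℓ=6 ⇒ convergent index 5
step 0: (10, 1)  from 10·(1,0) + (0,1)
…
step 4: (158, 15)  from 1·(137,13) + (21,2)
step 5: (295, 28)  from 1·(158,15) + (137,13)
fundamental: x₁=295, y₁=28  (since 87025 − 111·784 = 1)

295 28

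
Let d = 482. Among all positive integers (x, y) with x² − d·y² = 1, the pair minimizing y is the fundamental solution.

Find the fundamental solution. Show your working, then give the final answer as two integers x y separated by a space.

√482 = [21; 1,20,1,42, …], period ℓ=4 (even) → k=3
k=0  a_k=21  p_k/q_k = 21/1
…
k=2  a_k=20  p_k/q_k = 461/21
k=3  a_k=1  p_k/q_k = 483/22
(x₁, y₁) = (483, 22);  483² − 482·22² = 1 ✓

483 22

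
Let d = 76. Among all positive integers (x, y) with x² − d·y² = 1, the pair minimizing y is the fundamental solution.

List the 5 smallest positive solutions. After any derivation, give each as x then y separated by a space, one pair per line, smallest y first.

57799 6630
6681448801 766414740
772362118440199 88596011107890
89283516160768675201 10241521691283453480
10320995900380175197444999 1183899424380388644273150

√76 → a₀=8, period (1,2,1,1,5,4,5,1,1,2,1,16); ℓ=12 even so k=11
k=0  a_k=8  p_k/q_k = 8/1
…
k=2  a_k=2  p_k/q_k = 26/3
…
k=4  a_k=1  p_k/q_k = 61/7
k=5  a_k=5  p_k/q_k = 340/39
…
k=10  a_k=2  p_k/q_k = 41488/4759
k=11  a_k=1  p_k/q_k = 57799/6630
→ (57799, 6630).  Check: 57799²=3340724401, 76·6630²=3340724400, difference 1.
n=2: (57799,6630)∘(57799,6630) = (57799·57799+76·6630·6630, 57799·6630+6630·57799) = (6681448801,766414740)
n=3: (6681448801,766414740)∘(57799,6630) = (57799·6681448801+76·6630·766414740, 57799·766414740+6630·6681448801) = (772362118440199,88596011107890)
n=4: (772362118440199,88596011107890)∘(57799,6630) = (57799·772362118440199+76·6630·88596011107890, 57799·88596011107890+6630·772362118440199) = (89283516160768675201,10241521691283453480)
n=5: (89283516160768675201,10241521691283453480)∘(57799,6630) = (57799·89283516160768675201+76·6630·10241521691283453480, 57799·10241521691283453480+6630·89283516160768675201) = (10320995900380175197444999,1183899424380388644273150)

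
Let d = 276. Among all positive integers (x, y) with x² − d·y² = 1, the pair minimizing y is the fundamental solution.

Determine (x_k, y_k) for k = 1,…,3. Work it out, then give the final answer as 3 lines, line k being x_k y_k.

7775 468
120901249 7277400
1880014414175 113163569532

√276 → a₀=16, period (1,1,1,1,2,2,2,1,1,1,1,32); ℓ=12 even so k=11
step 0: (16, 1)  from 16·(1,0) + (0,1)
step 1: (17, 1)  from 1·(16,1) + (1,0)
step 2: (33, 2)  from 1·(17,1) + (16,1)
step 3: (50, 3)  from 1·(33,2) + (17,1)
step 4: (83, 5)  from 1·(50,3) + (33,2)
step 5: (216, 13)  from 2·(83,5) + (50,3)
…
step 7: (1246, 75)  from 2·(515,31) + (216,13)
step 8: (1761, 106)  from 1·(1246,75) + (515,31)
step 9: (3007, 181)  from 1·(1761,106) + (1246,75)
step 10: (4768, 287)  from 1·(3007,181) + (1761,106)
step 11: (7775, 468)  from 1·(4768,287) + (3007,181)
(x₁, y₁) = (7775, 468);  7775² − 276·468² = 1 ✓
(x_2, y_2) = (7775·7775 + 276·468·468, 7775·468 + 468·7775) = (120901249, 7277400)
(x_3, y_3) = (7775·120901249 + 276·468·7277400, 7775·7277400 + 468·120901249) = (1880014414175, 113163569532)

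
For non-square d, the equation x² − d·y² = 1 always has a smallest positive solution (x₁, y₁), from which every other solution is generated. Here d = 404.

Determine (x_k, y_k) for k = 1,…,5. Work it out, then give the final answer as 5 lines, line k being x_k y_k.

201 10
80801 4020
32481801 1616030
13057603201 649640040
5249124005001 261153680050

d=404: √d = [20; 10,40] (ℓ=2, even), read p_1/q_1
k=0  a_k=20  p_k/q_k = 20/1
k=1  a_k=10  p_k/q_k = 201/10
→ (201, 10).  Check: 201²=40401, 404·10²=40400, difference 1.
(x_2, y_2) = (201·201 + 404·10·10, 201·10 + 10·201) = (80801, 4020)
(x_3, y_3) = (201·80801 + 404·10·4020, 201·4020 + 10·80801) = (32481801, 1616030)
(x_4, y_4) = (201·32481801 + 404·10·1616030, 201·1616030 + 10·32481801) = (13057603201, 649640040)
(x_5, y_5) = (201·13057603201 + 404·10·649640040, 201·649640040 + 10·13057603201) = (5249124005001, 261153680050)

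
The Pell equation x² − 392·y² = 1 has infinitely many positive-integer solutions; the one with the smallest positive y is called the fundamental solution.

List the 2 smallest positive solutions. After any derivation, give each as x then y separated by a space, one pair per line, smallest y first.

99 5
19601 990

√392 → a₀=19, period (1,3,1,38); ℓ=4 even so k=3
step 0: (19, 1)  from 19·(1,0) + (0,1)
step 1: (20, 1)  from 1·(19,1) + (1,0)
step 2: (79, 4)  from 3·(20,1) + (19,1)
step 3: (99, 5)  from 1·(79,4) + (20,1)
(x₁, y₁) = (99, 5);  99² − 392·5² = 1 ✓
k=2:  x_2 = 99·99+392·5·5 = 19601,  y_2 = 99·5+5·99 = 990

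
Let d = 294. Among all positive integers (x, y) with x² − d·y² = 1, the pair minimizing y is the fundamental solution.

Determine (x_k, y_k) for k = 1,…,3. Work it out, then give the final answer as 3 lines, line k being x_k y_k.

4801 280
46099201 2688560
442644523201 25815552840

√294 = [17; 6,1,4,1,6,34, …], period ℓ=6 (even) → k=5
step 0: (17, 1)  from 17·(1,0) + (0,1)
step 1: (103, 6)  from 6·(17,1) + (1,0)
step 2: (120, 7)  from 1·(103,6) + (17,1)
…
step 4: (703, 41)  from 1·(583,34) + (120,7)
step 5: (4801, 280)  from 6·(703,41) + (583,34)
fundamental: x₁=4801, y₁=280  (since 23049601 − 294·78400 = 1)
(x_2, y_2) = (4801·4801 + 294·280·280, 4801·280 + 280·4801) = (46099201, 2688560)
(x_3, y_3) = (4801·46099201 + 294·280·2688560, 4801·2688560 + 280·46099201) = (442644523201, 25815552840)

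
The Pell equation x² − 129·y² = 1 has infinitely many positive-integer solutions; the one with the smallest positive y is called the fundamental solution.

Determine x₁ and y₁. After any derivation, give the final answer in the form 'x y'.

[11; 2,1,3,1,6,1,3,1,2,22] for √129; ℓ=10 ⇒ convergent index 9
step 0: (11, 1)  from 11·(1,0) + (0,1)
step 1: (23, 2)  from 2·(11,1) + (1,0)
step 2: (34, 3)  from 1·(23,2) + (11,1)
…
step 4: (159, 14)  from 1·(125,11) + (34,3)
…
step 8: (6031, 531)  from 1·(4793,422) + (1238,109)
step 9: (16855, 1484)  from 2·(6031,531) + (4793,422)
(x₁, y₁) = (16855, 1484);  16855² − 129·1484² = 1 ✓

16855 1484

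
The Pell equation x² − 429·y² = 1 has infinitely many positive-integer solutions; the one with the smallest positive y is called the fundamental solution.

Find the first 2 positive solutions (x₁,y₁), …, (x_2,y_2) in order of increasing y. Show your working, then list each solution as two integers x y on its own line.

[20; 1,2,2,9,1,12,1,9,2,2,1,40] for √429; ℓ=12 ⇒ convergent index 11
step 0: (20, 1)  from 20·(1,0) + (0,1)
…
step 2: (62, 3)  from 2·(21,1) + (20,1)
step 3: (145, 7)  from 2·(62,3) + (21,1)
…
step 6: (19511, 942)  from 12·(1512,73) + (1367,66)
step 7: (21023, 1015)  from 1·(19511,942) + (1512,73)
step 8: (208718, 10077)  from 9·(21023,1015) + (19511,942)
step 9: (438459, 21169)  from 2·(208718,10077) + (21023,1015)
step 10: (1085636, 52415)  from 2·(438459,21169) + (208718,10077)
step 11: (1524095, 73584)  from 1·(1085636,52415) + (438459,21169)
fundamental: x₁=1524095, y₁=73584  (since 2322865569025 − 429·5414605056 = 1)
k=2:  x_2 = 1524095·1524095+429·73584·73584 = 4645731138049,  y_2 = 1524095·73584+73584·1524095 = 224298012960

1524095 73584
4645731138049 224298012960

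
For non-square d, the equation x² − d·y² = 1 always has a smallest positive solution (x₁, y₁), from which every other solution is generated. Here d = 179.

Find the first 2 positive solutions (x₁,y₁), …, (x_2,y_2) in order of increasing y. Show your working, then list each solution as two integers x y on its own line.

4190210 313191
35115719688199 2624672120220

√179 = [13; 2,1,1,1,3,…,1,2,26, …], period ℓ=14 (even) → k=13
k=0  a_k=13  p_k/q_k = 13/1
k=1  a_k=2  p_k/q_k = 27/2
k=2  a_k=1  p_k/q_k = 40/3
k=3  a_k=1  p_k/q_k = 67/5
…
k=12  a_k=1  p_k/q_k = 1588459/118727
k=13  a_k=2  p_k/q_k = 4190210/313191
→ (4190210, 313191).  Check: 4190210²=17557859844100, 179·313191²=17557859844099, difference 1.
k=2:  x_2 = 4190210·4190210+179·313191·313191 = 35115719688199,  y_2 = 4190210·313191+313191·4190210 = 2624672120220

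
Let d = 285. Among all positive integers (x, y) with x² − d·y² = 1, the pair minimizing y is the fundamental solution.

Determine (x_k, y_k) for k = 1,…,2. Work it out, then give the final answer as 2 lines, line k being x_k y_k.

√285 → a₀=16, period (1,7,2,7,1,32); ℓ=6 even so k=5
i=0: a=16 ⇒ p=16, q=1
i=1: a=1 ⇒ p=17, q=1
i=2: a=7 ⇒ p=135, q=8
i=3: a=2 ⇒ p=287, q=17
i=4: a=7 ⇒ p=2144, q=127
i=5: a=1 ⇒ p=2431, q=144
→ (2431, 144).  Check: 2431²=5909761, 285·144²=5909760, difference 1.
(x_2, y_2) = (2431·2431 + 285·144·144, 2431·144 + 144·2431) = (11819521, 700128)

2431 144
11819521 700128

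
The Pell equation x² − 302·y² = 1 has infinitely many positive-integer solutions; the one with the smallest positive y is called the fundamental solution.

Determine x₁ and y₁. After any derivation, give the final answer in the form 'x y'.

[17; 2,1,1,1,4,…,1,2,34] for √302; ℓ=16 ⇒ convergent index 15
k=0  a_k=17  p_k/q_k = 17/1
k=1  a_k=2  p_k/q_k = 35/2
…
k=3  a_k=1  p_k/q_k = 87/5
k=4  a_k=1  p_k/q_k = 139/8
…
k=7  a_k=1  p_k/q_k = 2068/119
…
k=9  a_k=1  p_k/q_k = 36581/2105
k=10  a_k=2  p_k/q_k = 107675/6196
k=11  a_k=4  p_k/q_k = 467281/26889
k=12  a_k=1  p_k/q_k = 574956/33085
k=13  a_k=1  p_k/q_k = 1042237/59974
k=14  a_k=1  p_k/q_k = 1617193/93059
k=15  a_k=2  p_k/q_k = 4276623/246092
(x₁, y₁) = (4276623, 246092);  4276623² − 302·246092² = 1 ✓

4276623 246092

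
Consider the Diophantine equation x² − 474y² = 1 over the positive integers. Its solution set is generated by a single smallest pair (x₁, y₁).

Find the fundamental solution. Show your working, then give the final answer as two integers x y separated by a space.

193549 8890

[21; 1,3,2,1,1,…,3,1,42] for √474; ℓ=14 ⇒ convergent index 13
k=0  a_k=21  p_k/q_k = 21/1
…
k=2  a_k=3  p_k/q_k = 87/4
k=3  a_k=2  p_k/q_k = 196/9
k=4  a_k=1  p_k/q_k = 283/13
…
k=7  a_k=6  p_k/q_k = 5051/232
…
k=12  a_k=3  p_k/q_k = 149331/6859
k=13  a_k=1  p_k/q_k = 193549/8890
fundamental: x₁=193549, y₁=8890  (since 37461215401 − 474·79032100 = 1)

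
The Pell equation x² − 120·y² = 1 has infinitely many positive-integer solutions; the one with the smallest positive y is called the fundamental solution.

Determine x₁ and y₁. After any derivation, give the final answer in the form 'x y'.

d=120: √d = [10; 1,20] (ℓ=2, even), read p_1/q_1
a_0=10:  p_0=10·1+0=10,  q_0=10·0+1=1
a_1=1:  p_1=1·10+1=11,  q_1=1·1+0=1
fundamental: x₁=11, y₁=1  (since 121 − 120·1 = 1)

11 1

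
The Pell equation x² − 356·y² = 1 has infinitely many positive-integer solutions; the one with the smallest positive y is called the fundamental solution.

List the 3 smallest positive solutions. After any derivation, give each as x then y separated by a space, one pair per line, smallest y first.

500001 26500
500002000001 26500053000
500003000004500001 26500106000079500

[18; 1,6,1,1,2,…,6,1,36] for √356; ℓ=14 ⇒ convergent index 13
step 0: (18, 1)  from 18·(1,0) + (0,1)
step 1: (19, 1)  from 1·(18,1) + (1,0)
…
step 4: (283, 15)  from 1·(151,8) + (132,7)
step 5: (717, 38)  from 2·(283,15) + (151,8)
…
step 7: (8717, 462)  from 8·(1000,53) + (717,38)
…
step 10: (37868, 2007)  from 1·(28151,1492) + (9717,515)
step 11: (66019, 3499)  from 1·(37868,2007) + (28151,1492)
step 12: (433982, 23001)  from 6·(66019,3499) + (37868,2007)
step 13: (500001, 26500)  from 1·(433982,23001) + (66019,3499)
fundamental: x₁=500001, y₁=26500  (since 250001000001 − 356·702250000 = 1)
(500001+26500√356)^2 = 500002000001 + 26500053000√356
(500001+26500√356)^3 = 500003000004500001 + 26500106000079500√356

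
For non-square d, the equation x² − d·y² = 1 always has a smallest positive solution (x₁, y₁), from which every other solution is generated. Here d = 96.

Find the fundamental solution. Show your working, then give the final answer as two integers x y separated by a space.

d=96: √d = [9; 1,3,1,18] (ℓ=4, even), read p_3/q_3
i=0: a=9 ⇒ p=9, q=1
i=1: a=1 ⇒ p=10, q=1
i=2: a=3 ⇒ p=39, q=4
i=3: a=1 ⇒ p=49, q=5
fundamental: x₁=49, y₁=5  (since 2401 − 96·25 = 1)

49 5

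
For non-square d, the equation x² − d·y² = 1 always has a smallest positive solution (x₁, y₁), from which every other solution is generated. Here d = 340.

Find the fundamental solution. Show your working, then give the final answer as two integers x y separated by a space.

d=340: √d = [18; 2,3,1,1,1,…,3,2,36] (ℓ=14, even), read p_13/q_13
k=0  a_k=18  p_k/q_k = 18/1
…
k=2  a_k=3  p_k/q_k = 129/7
k=3  a_k=1  p_k/q_k = 166/9
…
k=5  a_k=1  p_k/q_k = 461/25
k=6  a_k=1  p_k/q_k = 756/41
k=7  a_k=8  p_k/q_k = 6509/353
k=8  a_k=1  p_k/q_k = 7265/394
k=9  a_k=1  p_k/q_k = 13774/747
k=10  a_k=1  p_k/q_k = 21039/1141
k=11  a_k=1  p_k/q_k = 34813/1888
k=12  a_k=3  p_k/q_k = 125478/6805
k=13  a_k=2  p_k/q_k = 285769/15498
→ (285769, 15498).  Check: 285769²=81663921361, 340·15498²=81663921360, difference 1.

285769 15498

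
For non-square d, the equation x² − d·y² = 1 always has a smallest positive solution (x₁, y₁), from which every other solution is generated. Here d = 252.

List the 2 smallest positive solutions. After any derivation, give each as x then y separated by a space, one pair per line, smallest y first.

127 8
32257 2032

√252 → a₀=15, period (1,6,1,30); ℓ=4 even so k=3
a_0=15:  p_0=15·1+0=15,  q_0=15·0+1=1
…
a_2=6:  p_2=6·16+15=111,  q_2=6·1+1=7
a_3=1:  p_3=1·111+16=127,  q_3=1·7+1=8
→ (127, 8).  Check: 127²=16129, 252·8²=16128, difference 1.
(127+8√252)^2 = 32257 + 2032√252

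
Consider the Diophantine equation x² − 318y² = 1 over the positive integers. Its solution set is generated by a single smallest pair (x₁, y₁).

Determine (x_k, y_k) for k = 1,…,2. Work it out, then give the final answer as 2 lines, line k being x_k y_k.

107 6
22897 1284

√318 = [17; 1,4,1,34, …], period ℓ=4 (even) → k=3
i=0: a=17 ⇒ p=17, q=1
i=1: a=1 ⇒ p=18, q=1
i=2: a=4 ⇒ p=89, q=5
i=3: a=1 ⇒ p=107, q=6
fundamental: x₁=107, y₁=6  (since 11449 − 318·36 = 1)
(107+6√318)^2 = 22897 + 1284√318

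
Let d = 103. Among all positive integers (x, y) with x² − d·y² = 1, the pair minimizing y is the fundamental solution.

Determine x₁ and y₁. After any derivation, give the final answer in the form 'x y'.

227528 22419

√103 → a₀=10, period (6,1,2,1,1,9,1,1,2,1,6,20); ℓ=12 even so k=11
i=0: a=10 ⇒ p=10, q=1
i=1: a=6 ⇒ p=61, q=6
…
i=4: a=1 ⇒ p=274, q=27
…
i=6: a=9 ⇒ p=4567, q=450
…
i=8: a=1 ⇒ p=9611, q=947
…
i=10: a=1 ⇒ p=33877, q=3338
i=11: a=6 ⇒ p=227528, q=22419
fundamental: x₁=227528, y₁=22419  (since 51768990784 − 103·502611561 = 1)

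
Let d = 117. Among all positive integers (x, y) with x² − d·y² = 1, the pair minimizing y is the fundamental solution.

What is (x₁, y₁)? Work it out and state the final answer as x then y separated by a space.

649 60

[10; 1,4,2,4,1,20] for √117; ℓ=6 ⇒ convergent index 5
i=0: a=10 ⇒ p=10, q=1
i=1: a=1 ⇒ p=11, q=1
i=2: a=4 ⇒ p=54, q=5
…
i=4: a=4 ⇒ p=530, q=49
i=5: a=1 ⇒ p=649, q=60
(x₁, y₁) = (649, 60);  649² − 117·60² = 1 ✓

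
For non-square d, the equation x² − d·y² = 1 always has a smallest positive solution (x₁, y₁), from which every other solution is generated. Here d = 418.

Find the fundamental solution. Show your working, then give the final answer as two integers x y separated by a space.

[20; 2,4,20,4,2,40] for √418; ℓ=6 ⇒ convergent index 5
a_0=20:  p_0=20·1+0=20,  q_0=20·0+1=1
…
a_3=20:  p_3=20·184+41=3721,  q_3=20·9+2=182
a_4=4:  p_4=4·3721+184=15068,  q_4=4·182+9=737
a_5=2:  p_5=2·15068+3721=33857,  q_5=2·737+182=1656
→ (33857, 1656).  Check: 33857²=1146296449, 418·1656²=1146296448, difference 1.

33857 1656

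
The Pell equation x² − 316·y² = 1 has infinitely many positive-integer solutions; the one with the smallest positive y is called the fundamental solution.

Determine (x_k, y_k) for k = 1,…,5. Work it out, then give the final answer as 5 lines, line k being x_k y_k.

√316 → a₀=17, period (1,3,2,8,2,3,1,34); ℓ=8 even so k=7
i=0: a=17 ⇒ p=17, q=1
…
i=2: a=3 ⇒ p=71, q=4
i=3: a=2 ⇒ p=160, q=9
i=4: a=8 ⇒ p=1351, q=76
i=5: a=2 ⇒ p=2862, q=161
i=6: a=3 ⇒ p=9937, q=559
i=7: a=1 ⇒ p=12799, q=720
(x₁, y₁) = (12799, 720);  12799² − 316·720² = 1 ✓
n=2: (12799,720)∘(12799,720) = (12799·12799+316·720·720, 12799·720+720·12799) = (327628801,18430560)
n=3: (327628801,18430560)∘(12799,720) = (12799·327628801+316·720·18430560, 12799·18430560+720·327628801) = (8386642035199,471785474160)
n=4: (8386642035199,471785474160)∘(12799,720) = (12799·8386642035199+316·720·471785474160, 12799·471785474160+720·8386642035199) = (214681262489395201,12076764549117120)
n=5: (214681262489395201,12076764549117120)∘(12799,720) = (12799·214681262489395201+316·720·12076764549117120, 12799·12076764549117120+720·214681262489395201) = (5495410948816896319999,309141018456514563600)

12799 720
327628801 18430560
8386642035199 471785474160
214681262489395201 12076764549117120
5495410948816896319999 309141018456514563600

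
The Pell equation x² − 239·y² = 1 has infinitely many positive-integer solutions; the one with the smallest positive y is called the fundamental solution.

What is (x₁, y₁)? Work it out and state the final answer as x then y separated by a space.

√239 → a₀=15, period (2,5,1,2,4,15,4,2,1,5,2,30); ℓ=12 even so k=11
step 0: (15, 1)  from 15·(1,0) + (0,1)
step 1: (31, 2)  from 2·(15,1) + (1,0)
…
step 4: (572, 37)  from 2·(201,13) + (170,11)
…
step 7: (154117, 9969)  from 4·(37907,2452) + (2489,161)
…
step 10: (2847431, 184185)  from 5·(500258,32359) + (346141,22390)
step 11: (6195120, 400729)  from 2·(2847431,184185) + (500258,32359)
(x₁, y₁) = (6195120, 400729);  6195120² − 239·400729² = 1 ✓

6195120 400729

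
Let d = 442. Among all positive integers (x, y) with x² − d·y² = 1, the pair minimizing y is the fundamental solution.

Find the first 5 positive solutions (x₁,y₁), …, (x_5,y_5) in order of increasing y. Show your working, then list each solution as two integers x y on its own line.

[21; 42] for √442; ℓ=1 ⇒ convergent index 1
step 0: (21, 1)  from 21·(1,0) + (0,1)
step 1: (883, 42)  from 42·(21,1) + (1,0)
→ (883, 42).  Check: 883²=779689, 442·42²=779688, difference 1.
(883+42√442)^2 = 1559377 + 74172√442
(883+42√442)^3 = 2753858899 + 130987710√442
(883+42√442)^4 = 4863313256257 + 231324221688√442
(883+42√442)^5 = 8588608456690963 + 408518444513298√442

883 42
1559377 74172
2753858899 130987710
4863313256257 231324221688
8588608456690963 408518444513298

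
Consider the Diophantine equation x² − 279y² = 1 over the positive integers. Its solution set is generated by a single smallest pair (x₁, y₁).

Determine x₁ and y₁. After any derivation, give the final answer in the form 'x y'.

1520 91

√279 = [16; 1,2,2,1,2,2,1,32, …], period ℓ=8 (even) → k=7
a_0=16:  p_0=16·1+0=16,  q_0=16·0+1=1
a_1=1:  p_1=1·16+1=17,  q_1=1·1+0=1
…
a_3=2:  p_3=2·50+17=117,  q_3=2·3+1=7
a_4=1:  p_4=1·117+50=167,  q_4=1·7+3=10
…
a_6=2:  p_6=2·451+167=1069,  q_6=2·27+10=64
a_7=1:  p_7=1·1069+451=1520,  q_7=1·64+27=91
fundamental: x₁=1520, y₁=91  (since 2310400 − 279·8281 = 1)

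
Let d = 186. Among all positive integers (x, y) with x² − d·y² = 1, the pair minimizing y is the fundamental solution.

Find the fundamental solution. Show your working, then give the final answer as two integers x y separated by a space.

7501 550

√186 → a₀=13, period (1,1,1,3,4,3,1,1,1,26); ℓ=10 even so k=9
step 0: (13, 1)  from 13·(1,0) + (0,1)
step 1: (14, 1)  from 1·(13,1) + (1,0)
step 2: (27, 2)  from 1·(14,1) + (13,1)
step 3: (41, 3)  from 1·(27,2) + (14,1)
…
step 7: (2714, 199)  from 1·(2073,152) + (641,47)
step 8: (4787, 351)  from 1·(2714,199) + (2073,152)
step 9: (7501, 550)  from 1·(4787,351) + (2714,199)
→ (7501, 550).  Check: 7501²=56265001, 186·550²=56265000, difference 1.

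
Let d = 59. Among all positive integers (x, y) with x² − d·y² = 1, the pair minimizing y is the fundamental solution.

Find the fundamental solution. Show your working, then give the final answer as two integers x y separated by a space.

√59 = [7; 1,2,7,2,1,14, …], period ℓ=6 (even) → k=5
a_0=7:  p_0=7·1+0=7,  q_0=7·0+1=1
…
a_2=2:  p_2=2·8+7=23,  q_2=2·1+1=3
…
a_4=2:  p_4=2·169+23=361,  q_4=2·22+3=47
a_5=1:  p_5=1·361+169=530,  q_5=1·47+22=69
(x₁, y₁) = (530, 69);  530² − 59·69² = 1 ✓

530 69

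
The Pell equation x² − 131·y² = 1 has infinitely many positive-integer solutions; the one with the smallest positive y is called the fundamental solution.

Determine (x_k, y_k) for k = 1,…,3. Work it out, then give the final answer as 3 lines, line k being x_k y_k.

√131 → a₀=11, period (2,4,11,4,2,22); ℓ=6 even so k=5
k=0  a_k=11  p_k/q_k = 11/1
k=1  a_k=2  p_k/q_k = 23/2
k=2  a_k=4  p_k/q_k = 103/9
…
k=4  a_k=4  p_k/q_k = 4727/413
k=5  a_k=2  p_k/q_k = 10610/927
→ (10610, 927).  Check: 10610²=112572100, 131·927²=112572099, difference 1.
k=2:  x_2 = 10610·10610+131·927·927 = 225144199,  y_2 = 10610·927+927·10610 = 19670940
k=3:  x_3 = 10610·225144199+131·927·19670940 = 4777559892170,  y_3 = 10610·19670940+927·225144199 = 417417345873

10610 927
225144199 19670940
4777559892170 417417345873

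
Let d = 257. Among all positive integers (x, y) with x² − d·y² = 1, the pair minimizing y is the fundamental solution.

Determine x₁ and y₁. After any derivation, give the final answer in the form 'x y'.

513 32

√257 → a₀=16, period (32); ℓ=1 odd so k=1
k=0  a_k=16  p_k/q_k = 16/1
k=1  a_k=32  p_k/q_k = 513/32
fundamental: x₁=513, y₁=32  (since 263169 − 257·1024 = 1)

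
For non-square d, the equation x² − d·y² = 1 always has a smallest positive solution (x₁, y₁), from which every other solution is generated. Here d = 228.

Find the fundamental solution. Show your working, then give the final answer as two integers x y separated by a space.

d=228: √d = [15; 10,30] (ℓ=2, even), read p_1/q_1
i=0: a=15 ⇒ p=15, q=1
i=1: a=10 ⇒ p=151, q=10
fundamental: x₁=151, y₁=10  (since 22801 − 228·100 = 1)

151 10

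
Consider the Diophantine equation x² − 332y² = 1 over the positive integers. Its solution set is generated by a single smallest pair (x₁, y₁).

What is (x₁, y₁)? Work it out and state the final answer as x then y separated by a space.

13447 738

d=332: √d = [18; 4,1,1,8,1,1,4,36] (ℓ=8, even), read p_7/q_7
a_0=18:  p_0=18·1+0=18,  q_0=18·0+1=1
…
a_2=1:  p_2=1·73+18=91,  q_2=1·4+1=5
…
a_4=8:  p_4=8·164+91=1403,  q_4=8·9+5=77
…
a_6=1:  p_6=1·1567+1403=2970,  q_6=1·86+77=163
a_7=4:  p_7=4·2970+1567=13447,  q_7=4·163+86=738
fundamental: x₁=13447, y₁=738  (since 180821809 − 332·544644 = 1)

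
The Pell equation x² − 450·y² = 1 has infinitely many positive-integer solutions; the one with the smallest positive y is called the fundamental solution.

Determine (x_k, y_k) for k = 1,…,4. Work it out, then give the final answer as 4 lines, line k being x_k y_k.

19601 924
768398401 36222648
30122754096401 1420000245972
1180872205318713601 55666849606371696

√450 → a₀=21, period (4,1,2,4,2,1,4,42); ℓ=8 even so k=7
k=0  a_k=21  p_k/q_k = 21/1
k=1  a_k=4  p_k/q_k = 85/4
…
k=4  a_k=4  p_k/q_k = 1294/61
k=5  a_k=2  p_k/q_k = 2885/136
k=6  a_k=1  p_k/q_k = 4179/197
k=7  a_k=4  p_k/q_k = 19601/924
fundamental: x₁=19601, y₁=924  (since 384199201 − 450·853776 = 1)
n=2: (19601,924)∘(19601,924) = (19601·19601+450·924·924, 19601·924+924·19601) = (768398401,36222648)
n=3: (768398401,36222648)∘(19601,924) = (19601·768398401+450·924·36222648, 19601·36222648+924·768398401) = (30122754096401,1420000245972)
n=4: (30122754096401,1420000245972)∘(19601,924) = (19601·30122754096401+450·924·1420000245972, 19601·1420000245972+924·30122754096401) = (1180872205318713601,55666849606371696)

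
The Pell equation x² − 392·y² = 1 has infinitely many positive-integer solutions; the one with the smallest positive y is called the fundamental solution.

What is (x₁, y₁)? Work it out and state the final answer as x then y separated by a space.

√392 = [19; 1,3,1,38, …], period ℓ=4 (even) → k=3
step 0: (19, 1)  from 19·(1,0) + (0,1)
…
step 2: (79, 4)  from 3·(20,1) + (19,1)
step 3: (99, 5)  from 1·(79,4) + (20,1)
(x₁, y₁) = (99, 5);  99² − 392·5² = 1 ✓

99 5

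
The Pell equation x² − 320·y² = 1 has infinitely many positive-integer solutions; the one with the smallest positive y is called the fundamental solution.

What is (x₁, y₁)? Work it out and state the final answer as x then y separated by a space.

161 9

√320 = [17; 1,7,1,34, …], period ℓ=4 (even) → k=3
k=0  a_k=17  p_k/q_k = 17/1
…
k=2  a_k=7  p_k/q_k = 143/8
k=3  a_k=1  p_k/q_k = 161/9
fundamental: x₁=161, y₁=9  (since 25921 − 320·81 = 1)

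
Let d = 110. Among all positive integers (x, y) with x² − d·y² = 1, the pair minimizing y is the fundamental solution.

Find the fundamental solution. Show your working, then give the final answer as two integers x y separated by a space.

21 2

√110 → a₀=10, period (2,20); ℓ=2 even so k=1
i=0: a=10 ⇒ p=10, q=1
i=1: a=2 ⇒ p=21, q=2
fundamental: x₁=21, y₁=2  (since 441 − 110·4 = 1)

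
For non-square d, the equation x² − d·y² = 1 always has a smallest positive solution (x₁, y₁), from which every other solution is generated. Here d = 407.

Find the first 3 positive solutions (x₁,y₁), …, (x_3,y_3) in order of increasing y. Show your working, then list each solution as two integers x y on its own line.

2663 132
14183137 703032
75539384999 3744348300

√407 → a₀=20, period (5,1,2,1,5,40); ℓ=6 even so k=5
a_0=20:  p_0=20·1+0=20,  q_0=20·0+1=1
…
a_3=2:  p_3=2·121+101=343,  q_3=2·6+5=17
a_4=1:  p_4=1·343+121=464,  q_4=1·17+6=23
a_5=5:  p_5=5·464+343=2663,  q_5=5·23+17=132
→ (2663, 132).  Check: 2663²=7091569, 407·132²=7091568, difference 1.
k=2:  x_2 = 2663·2663+407·132·132 = 14183137,  y_2 = 2663·132+132·2663 = 703032
k=3:  x_3 = 2663·14183137+407·132·703032 = 75539384999,  y_3 = 2663·703032+132·14183137 = 3744348300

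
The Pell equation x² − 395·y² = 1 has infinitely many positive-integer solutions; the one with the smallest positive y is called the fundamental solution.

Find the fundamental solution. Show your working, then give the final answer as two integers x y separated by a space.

159 8

[19; 1,6,1,38] for √395; ℓ=4 ⇒ convergent index 3
step 0: (19, 1)  from 19·(1,0) + (0,1)
…
step 2: (139, 7)  from 6·(20,1) + (19,1)
step 3: (159, 8)  from 1·(139,7) + (20,1)
fundamental: x₁=159, y₁=8  (since 25281 − 395·64 = 1)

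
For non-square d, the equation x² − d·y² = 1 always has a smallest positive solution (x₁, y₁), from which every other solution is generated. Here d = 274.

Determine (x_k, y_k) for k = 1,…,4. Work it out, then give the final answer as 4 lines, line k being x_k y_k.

3959299 239190
31352097142801 1894049455620
248264653730785753699 14998216231173381570
1965907990503261255572251201 118764845051735182903983240

√274 = [16; 1,1,4,4,1,1,32, …], period ℓ=7 (odd) → k=13
k=0  a_k=16  p_k/q_k = 16/1
…
k=3  a_k=4  p_k/q_k = 149/9
k=4  a_k=4  p_k/q_k = 629/38
…
k=7  a_k=32  p_k/q_k = 45802/2767
…
k=9  a_k=1  p_k/q_k = 93011/5619
k=10  a_k=4  p_k/q_k = 419253/25328
…
k=12  a_k=1  p_k/q_k = 2189276/132259
k=13  a_k=1  p_k/q_k = 3959299/239190
(x₁, y₁) = (3959299, 239190);  3959299² − 274·239190² = 1 ✓
(x_2, y_2) = (3959299·3959299 + 274·239190·239190, 3959299·239190 + 239190·3959299) = (31352097142801, 1894049455620)
(x_3, y_3) = (3959299·31352097142801 + 274·239190·1894049455620, 3959299·1894049455620 + 239190·31352097142801) = (248264653730785753699, 14998216231173381570)
(x_4, y_4) = (3959299·248264653730785753699 + 274·239190·14998216231173381570, 3959299·14998216231173381570 + 239190·248264653730785753699) = (1965907990503261255572251201, 118764845051735182903983240)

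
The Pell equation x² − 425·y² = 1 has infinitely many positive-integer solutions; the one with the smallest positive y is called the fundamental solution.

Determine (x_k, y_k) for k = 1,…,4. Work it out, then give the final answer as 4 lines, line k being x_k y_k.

143649 6968
41270070401 2001892464
11856808685922849 575139701115304
3406437421806992601601 165236485849022716128

√425 → a₀=20, period (1,1,1,1,1,1,40); ℓ=7 odd so k=13
k=0  a_k=20  p_k/q_k = 20/1
…
k=5  a_k=1  p_k/q_k = 165/8
…
k=7  a_k=40  p_k/q_k = 10885/528
…
k=12  a_k=1  p_k/q_k = 88420/4289
k=13  a_k=1  p_k/q_k = 143649/6968
→ (143649, 6968).  Check: 143649²=20635035201, 425·6968²=20635035200, difference 1.
(x_2, y_2) = (143649·143649 + 425·6968·6968, 143649·6968 + 6968·143649) = (41270070401, 2001892464)
(x_3, y_3) = (143649·41270070401 + 425·6968·2001892464, 143649·2001892464 + 6968·41270070401) = (11856808685922849, 575139701115304)
(x_4, y_4) = (143649·11856808685922849 + 425·6968·575139701115304, 143649·575139701115304 + 6968·11856808685922849) = (3406437421806992601601, 165236485849022716128)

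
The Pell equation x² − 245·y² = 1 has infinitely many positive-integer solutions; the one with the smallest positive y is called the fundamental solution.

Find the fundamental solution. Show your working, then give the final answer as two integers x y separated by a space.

d=245: √d = [15; 1,1,1,7,6,7,1,1,1,30] (ℓ=10, even), read p_9/q_9
step 0: (15, 1)  from 15·(1,0) + (0,1)
step 1: (16, 1)  from 1·(15,1) + (1,0)
step 2: (31, 2)  from 1·(16,1) + (15,1)
step 3: (47, 3)  from 1·(31,2) + (16,1)
…
step 5: (2207, 141)  from 6·(360,23) + (47,3)
…
step 8: (33825, 2161)  from 1·(18016,1151) + (15809,1010)
step 9: (51841, 3312)  from 1·(33825,2161) + (18016,1151)
→ (51841, 3312).  Check: 51841²=2687489281, 245·3312²=2687489280, difference 1.

51841 3312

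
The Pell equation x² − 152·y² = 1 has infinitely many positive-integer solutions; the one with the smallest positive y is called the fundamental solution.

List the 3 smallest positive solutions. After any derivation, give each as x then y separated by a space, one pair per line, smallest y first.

√152 = [12; 3,24, …], period ℓ=2 (even) → k=1
step 0: (12, 1)  from 12·(1,0) + (0,1)
step 1: (37, 3)  from 3·(12,1) + (1,0)
(x₁, y₁) = (37, 3);  37² − 152·3² = 1 ✓
k=2:  x_2 = 37·37+152·3·3 = 2737,  y_2 = 37·3+3·37 = 222
k=3:  x_3 = 37·2737+152·3·222 = 202501,  y_3 = 37·222+3·2737 = 16425

37 3
2737 222
202501 16425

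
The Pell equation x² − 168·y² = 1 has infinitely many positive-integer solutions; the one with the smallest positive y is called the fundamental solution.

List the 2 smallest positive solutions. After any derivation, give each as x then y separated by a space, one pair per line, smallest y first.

[12; 1,24] for √168; ℓ=2 ⇒ convergent index 1
step 0: (12, 1)  from 12·(1,0) + (0,1)
step 1: (13, 1)  from 1·(12,1) + (1,0)
→ (13, 1).  Check: 13²=169, 168·1²=168, difference 1.
k=2:  x_2 = 13·13+168·1·1 = 337,  y_2 = 13·1+1·13 = 26

13 1
337 26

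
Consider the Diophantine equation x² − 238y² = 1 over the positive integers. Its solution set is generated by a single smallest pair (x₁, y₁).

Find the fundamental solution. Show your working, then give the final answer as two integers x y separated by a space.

√238 = [15; 2,2,1,14,1,2,2,30, …], period ℓ=8 (even) → k=7
k=0  a_k=15  p_k/q_k = 15/1
k=1  a_k=2  p_k/q_k = 31/2
…
k=6  a_k=2  p_k/q_k = 4983/323
k=7  a_k=2  p_k/q_k = 11663/756
fundamental: x₁=11663, y₁=756  (since 136025569 − 238·571536 = 1)

11663 756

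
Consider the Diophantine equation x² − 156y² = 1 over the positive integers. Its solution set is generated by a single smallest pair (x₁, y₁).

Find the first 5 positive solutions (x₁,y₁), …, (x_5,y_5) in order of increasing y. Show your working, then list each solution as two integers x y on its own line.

25 2
1249 100
62425 4998
3120001 249800
155937625 12485002

√156 = [12; 2,24, …], period ℓ=2 (even) → k=1
step 0: (12, 1)  from 12·(1,0) + (0,1)
step 1: (25, 2)  from 2·(12,1) + (1,0)
(x₁, y₁) = (25, 2);  25² − 156·2² = 1 ✓
(25+2√156)^2 = 1249 + 100√156
(25+2√156)^3 = 62425 + 4998√156
(25+2√156)^4 = 3120001 + 249800√156
(25+2√156)^5 = 155937625 + 12485002√156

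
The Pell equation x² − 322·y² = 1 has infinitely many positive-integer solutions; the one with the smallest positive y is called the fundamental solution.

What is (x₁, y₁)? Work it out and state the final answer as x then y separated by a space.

323 18

√322 → a₀=17, period (1,16,1,34); ℓ=4 even so k=3
i=0: a=17 ⇒ p=17, q=1
…
i=2: a=16 ⇒ p=305, q=17
i=3: a=1 ⇒ p=323, q=18
(x₁, y₁) = (323, 18);  323² − 322·18² = 1 ✓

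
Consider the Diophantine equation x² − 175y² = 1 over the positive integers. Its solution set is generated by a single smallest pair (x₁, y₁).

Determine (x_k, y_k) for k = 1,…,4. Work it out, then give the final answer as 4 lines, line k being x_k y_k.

2024 153
8193151 619344
33165873224 2507104359
134255446617601 10148757825888

√175 = [13; 4,2,1,2,4,26, …], period ℓ=6 (even) → k=5
i=0: a=13 ⇒ p=13, q=1
i=1: a=4 ⇒ p=53, q=4
…
i=4: a=2 ⇒ p=463, q=35
i=5: a=4 ⇒ p=2024, q=153
→ (2024, 153).  Check: 2024²=4096576, 175·153²=4096575, difference 1.
(x_2, y_2) = (2024·2024 + 175·153·153, 2024·153 + 153·2024) = (8193151, 619344)
(x_3, y_3) = (2024·8193151 + 175·153·619344, 2024·619344 + 153·8193151) = (33165873224, 2507104359)
(x_4, y_4) = (2024·33165873224 + 175·153·2507104359, 2024·2507104359 + 153·33165873224) = (134255446617601, 10148757825888)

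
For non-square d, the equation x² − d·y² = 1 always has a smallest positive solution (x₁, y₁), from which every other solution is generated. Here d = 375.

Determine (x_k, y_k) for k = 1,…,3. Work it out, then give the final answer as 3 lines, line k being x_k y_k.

√375 → a₀=19, period (2,1,2,1,5,1,2,1,2,38); ℓ=10 even so k=9
step 0: (19, 1)  from 19·(1,0) + (0,1)
step 1: (39, 2)  from 2·(19,1) + (1,0)
…
step 3: (155, 8)  from 2·(58,3) + (39,2)
step 4: (213, 11)  from 1·(155,8) + (58,3)
…
step 7: (4086, 211)  from 2·(1433,74) + (1220,63)
step 8: (5519, 285)  from 1·(4086,211) + (1433,74)
step 9: (15124, 781)  from 2·(5519,285) + (4086,211)
fundamental: x₁=15124, y₁=781  (since 228735376 − 375·609961 = 1)
(15124+781√375)^2 = 457470751 + 23623688√375
(15124+781√375)^3 = 13837575261124 + 714569313843√375

15124 781
457470751 23623688
13837575261124 714569313843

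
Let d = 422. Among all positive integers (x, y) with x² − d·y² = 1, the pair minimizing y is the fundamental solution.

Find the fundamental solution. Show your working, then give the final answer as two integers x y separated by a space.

7022501 341850

d=422: √d = [20; 1,1,5,2,1,…,1,1,40] (ℓ=14, even), read p_13/q_13
a_0=20:  p_0=20·1+0=20,  q_0=20·0+1=1
…
a_4=2:  p_4=2·226+41=493,  q_4=2·11+2=24
a_5=1:  p_5=1·493+226=719,  q_5=1·24+11=35
a_6=3:  p_6=3·719+493=2650,  q_6=3·35+24=129
a_7=20:  p_7=20·2650+719=53719,  q_7=20·129+35=2615
a_8=3:  p_8=3·53719+2650=163807,  q_8=3·2615+129=7974
…
a_11=5:  p_11=5·598859+217526=3211821,  q_11=5·29152+10589=156349
a_12=1:  p_12=1·3211821+598859=3810680,  q_12=1·156349+29152=185501
a_13=1:  p_13=1·3810680+3211821=7022501,  q_13=1·185501+156349=341850
fundamental: x₁=7022501, y₁=341850  (since 49315520295001 − 422·116861422500 = 1)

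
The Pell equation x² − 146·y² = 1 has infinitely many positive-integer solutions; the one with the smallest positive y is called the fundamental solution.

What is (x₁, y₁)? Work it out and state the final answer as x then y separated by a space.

145 12

d=146: √d = [12; 12,24] (ℓ=2, even), read p_1/q_1
i=0: a=12 ⇒ p=12, q=1
i=1: a=12 ⇒ p=145, q=12
→ (145, 12).  Check: 145²=21025, 146·12²=21024, difference 1.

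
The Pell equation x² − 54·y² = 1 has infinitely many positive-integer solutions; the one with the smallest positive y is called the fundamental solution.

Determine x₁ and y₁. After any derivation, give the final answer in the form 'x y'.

485 66

d=54: √d = [7; 2,1,6,1,2,14] (ℓ=6, even), read p_5/q_5
i=0: a=7 ⇒ p=7, q=1
…
i=4: a=1 ⇒ p=169, q=23
i=5: a=2 ⇒ p=485, q=66
→ (485, 66).  Check: 485²=235225, 54·66²=235224, difference 1.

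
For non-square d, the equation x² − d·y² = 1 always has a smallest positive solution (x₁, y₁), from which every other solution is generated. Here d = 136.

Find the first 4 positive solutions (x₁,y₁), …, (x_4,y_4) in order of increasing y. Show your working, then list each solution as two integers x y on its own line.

35 3
2449 210
171395 14697
11995201 1028580

√136 = [11; 1,1,1,22, …], period ℓ=4 (even) → k=3
a_0=11:  p_0=11·1+0=11,  q_0=11·0+1=1
a_1=1:  p_1=1·11+1=12,  q_1=1·1+0=1
a_2=1:  p_2=1·12+11=23,  q_2=1·1+1=2
a_3=1:  p_3=1·23+12=35,  q_3=1·2+1=3
(x₁, y₁) = (35, 3);  35² − 136·3² = 1 ✓
n=2: (35,3)∘(35,3) = (35·35+136·3·3, 35·3+3·35) = (2449,210)
n=3: (2449,210)∘(35,3) = (35·2449+136·3·210, 35·210+3·2449) = (171395,14697)
n=4: (171395,14697)∘(35,3) = (35·171395+136·3·14697, 35·14697+3·171395) = (11995201,1028580)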